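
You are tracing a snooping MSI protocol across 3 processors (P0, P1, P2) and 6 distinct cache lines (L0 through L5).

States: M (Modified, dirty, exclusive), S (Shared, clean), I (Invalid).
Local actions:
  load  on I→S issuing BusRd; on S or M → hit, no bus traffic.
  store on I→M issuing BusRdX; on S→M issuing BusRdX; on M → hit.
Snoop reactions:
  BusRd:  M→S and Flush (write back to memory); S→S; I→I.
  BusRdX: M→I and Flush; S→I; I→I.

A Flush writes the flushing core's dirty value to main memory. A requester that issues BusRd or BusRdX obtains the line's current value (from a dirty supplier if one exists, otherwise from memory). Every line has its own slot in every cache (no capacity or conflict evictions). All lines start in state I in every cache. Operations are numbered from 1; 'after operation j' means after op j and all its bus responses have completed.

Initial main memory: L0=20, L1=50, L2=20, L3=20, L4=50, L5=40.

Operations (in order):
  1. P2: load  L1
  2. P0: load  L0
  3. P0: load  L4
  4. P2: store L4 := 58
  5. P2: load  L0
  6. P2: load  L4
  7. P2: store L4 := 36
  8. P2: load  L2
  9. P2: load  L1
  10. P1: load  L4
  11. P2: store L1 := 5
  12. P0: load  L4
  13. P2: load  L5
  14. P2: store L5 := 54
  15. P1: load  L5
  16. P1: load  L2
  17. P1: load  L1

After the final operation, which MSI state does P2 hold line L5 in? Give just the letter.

step 1: P2: load  L1  ⟶  IIS  (L1)  txn=BusRd  M[L1]=50
step 2: P0: load  L0  ⟶  SII  (L0)  txn=BusRd  M[L0]=20
step 3: P0: load  L4  ⟶  SII  (L4)  txn=BusRd  M[L4]=50
step 4: P2: store L4 := 58  ⟶  IIM  (L4)  txn=BusRdX  M[L4]=50
step 5: P2: load  L0  ⟶  SIS  (L0)  txn=BusRd  M[L0]=20
step 6: P2: load  L4  ⟶  IIM  (L4)  txn=∅  M[L4]=50
step 7: P2: store L4 := 36  ⟶  IIM  (L4)  txn=∅  M[L4]=50
step 8: P2: load  L2  ⟶  IIS  (L2)  txn=BusRd  M[L2]=20
step 9: P2: load  L1  ⟶  IIS  (L1)  txn=∅  M[L1]=50
step 10: P1: load  L4  ⟶  ISS  (L4)  txn=BusRd+Flush  M[L4]=36
step 11: P2: store L1 := 5  ⟶  IIM  (L1)  txn=BusRdX  M[L1]=50
step 12: P0: load  L4  ⟶  SSS  (L4)  txn=BusRd  M[L4]=36
step 13: P2: load  L5  ⟶  IIS  (L5)  txn=BusRd  M[L5]=40
step 14: P2: store L5 := 54  ⟶  IIM  (L5)  txn=BusRdX  M[L5]=40
step 15: P1: load  L5  ⟶  ISS  (L5)  txn=BusRd+Flush  M[L5]=54
step 16: P1: load  L2  ⟶  ISS  (L2)  txn=BusRd  M[L2]=20
step 17: P1: load  L1  ⟶  ISS  (L1)  txn=BusRd+Flush  M[L1]=5

state = S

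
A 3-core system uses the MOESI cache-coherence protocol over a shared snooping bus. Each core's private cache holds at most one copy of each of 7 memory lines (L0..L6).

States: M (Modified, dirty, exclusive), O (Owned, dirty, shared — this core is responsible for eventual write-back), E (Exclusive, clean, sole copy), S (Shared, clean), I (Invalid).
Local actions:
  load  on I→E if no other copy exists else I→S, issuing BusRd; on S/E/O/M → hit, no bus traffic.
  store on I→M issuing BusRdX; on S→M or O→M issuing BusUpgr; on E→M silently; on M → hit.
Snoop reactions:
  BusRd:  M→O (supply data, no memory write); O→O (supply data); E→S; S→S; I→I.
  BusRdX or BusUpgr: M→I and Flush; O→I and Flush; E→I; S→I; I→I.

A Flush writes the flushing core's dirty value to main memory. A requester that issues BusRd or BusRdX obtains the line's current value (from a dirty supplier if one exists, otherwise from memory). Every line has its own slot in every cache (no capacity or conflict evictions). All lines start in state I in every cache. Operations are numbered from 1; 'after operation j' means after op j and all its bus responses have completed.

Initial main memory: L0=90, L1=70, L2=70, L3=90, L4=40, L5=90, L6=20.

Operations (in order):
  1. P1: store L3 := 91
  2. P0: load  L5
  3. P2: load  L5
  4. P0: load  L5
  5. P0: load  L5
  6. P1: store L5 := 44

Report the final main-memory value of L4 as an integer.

1. P1: store L3 := 91  bus=[BusRdX]  L3: P0=I P1=M P2=I  mem[L3]=90
2. P0: load  L5  bus=[BusRd]  L5: P0=E P1=I P2=I  mem[L5]=90
3. P2: load  L5  bus=[BusRd]  L5: P0=S P1=I P2=S  mem[L5]=90
4. P0: load  L5  bus=[-]  L5: P0=S P1=I P2=S  mem[L5]=90
5. P0: load  L5  bus=[-]  L5: P0=S P1=I P2=S  mem[L5]=90
6. P1: store L5 := 44  bus=[BusRdX]  L5: P0=I P1=M P2=I  mem[L5]=90

memory[L4] = 40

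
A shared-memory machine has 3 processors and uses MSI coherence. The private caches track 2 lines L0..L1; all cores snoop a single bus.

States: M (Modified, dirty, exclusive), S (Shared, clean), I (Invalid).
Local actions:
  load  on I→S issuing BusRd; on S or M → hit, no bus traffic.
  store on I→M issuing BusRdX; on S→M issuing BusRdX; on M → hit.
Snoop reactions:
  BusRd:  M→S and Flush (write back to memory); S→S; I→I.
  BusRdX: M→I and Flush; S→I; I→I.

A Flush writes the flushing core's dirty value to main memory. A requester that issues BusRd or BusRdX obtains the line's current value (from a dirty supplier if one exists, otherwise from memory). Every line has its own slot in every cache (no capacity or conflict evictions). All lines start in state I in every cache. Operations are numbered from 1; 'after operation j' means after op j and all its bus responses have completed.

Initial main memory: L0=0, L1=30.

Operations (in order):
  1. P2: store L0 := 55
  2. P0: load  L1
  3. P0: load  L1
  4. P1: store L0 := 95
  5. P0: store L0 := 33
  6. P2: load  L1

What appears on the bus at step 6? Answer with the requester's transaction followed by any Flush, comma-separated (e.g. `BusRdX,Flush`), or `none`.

bus = BusRd

  op1 P2: store L0 := 55 → I/I/M on L0; bus BusRdX; mem=0
  op2 P0: load  L1 → S/I/I on L1; bus BusRd; mem=30
  op3 P0: load  L1 → S/I/I on L1; bus (none); mem=30
  op4 P1: store L0 := 95 → I/M/I on L0; bus BusRdX Flush; mem=55
  op5 P0: store L0 := 33 → M/I/I on L0; bus BusRdX Flush; mem=95
  op6 P2: load  L1 → S/I/S on L1; bus BusRd; mem=30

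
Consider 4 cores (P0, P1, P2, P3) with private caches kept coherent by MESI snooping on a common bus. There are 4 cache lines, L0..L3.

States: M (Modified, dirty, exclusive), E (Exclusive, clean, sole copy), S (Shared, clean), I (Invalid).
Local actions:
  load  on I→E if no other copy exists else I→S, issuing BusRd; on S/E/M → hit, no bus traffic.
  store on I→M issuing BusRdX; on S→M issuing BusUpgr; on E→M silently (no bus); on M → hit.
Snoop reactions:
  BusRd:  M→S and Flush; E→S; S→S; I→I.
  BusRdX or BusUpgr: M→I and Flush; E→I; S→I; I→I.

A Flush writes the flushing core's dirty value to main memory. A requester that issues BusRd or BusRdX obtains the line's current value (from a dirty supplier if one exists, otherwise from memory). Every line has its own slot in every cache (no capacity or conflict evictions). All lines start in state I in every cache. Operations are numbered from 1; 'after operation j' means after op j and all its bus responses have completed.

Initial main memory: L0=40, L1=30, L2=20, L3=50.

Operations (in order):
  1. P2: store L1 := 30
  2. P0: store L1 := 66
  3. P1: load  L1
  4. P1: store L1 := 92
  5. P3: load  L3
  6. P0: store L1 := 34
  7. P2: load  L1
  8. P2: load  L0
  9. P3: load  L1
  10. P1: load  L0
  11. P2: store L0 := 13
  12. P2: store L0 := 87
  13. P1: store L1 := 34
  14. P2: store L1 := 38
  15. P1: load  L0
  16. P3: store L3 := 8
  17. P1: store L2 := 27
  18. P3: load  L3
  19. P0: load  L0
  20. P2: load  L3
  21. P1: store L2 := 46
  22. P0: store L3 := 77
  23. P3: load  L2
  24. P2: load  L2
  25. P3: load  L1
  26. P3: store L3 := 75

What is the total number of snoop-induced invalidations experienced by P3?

invalidations = 2

1. P2: store L1 := 30  bus=[BusRdX]  L1: P0=I P1=I P2=M P3=I  mem[L1]=30
2. P0: store L1 := 66  bus=[BusRdX,Flush]  L1: P0=M P1=I P2=I P3=I  mem[L1]=30
3. P1: load  L1  bus=[BusRd,Flush]  L1: P0=S P1=S P2=I P3=I  mem[L1]=66
4. P1: store L1 := 92  bus=[BusUpgr]  L1: P0=I P1=M P2=I P3=I  mem[L1]=66
5. P3: load  L3  bus=[BusRd]  L3: P0=I P1=I P2=I P3=E  mem[L3]=50
6. P0: store L1 := 34  bus=[BusRdX,Flush]  L1: P0=M P1=I P2=I P3=I  mem[L1]=92
7. P2: load  L1  bus=[BusRd,Flush]  L1: P0=S P1=I P2=S P3=I  mem[L1]=34
8. P2: load  L0  bus=[BusRd]  L0: P0=I P1=I P2=E P3=I  mem[L0]=40
9. P3: load  L1  bus=[BusRd]  L1: P0=S P1=I P2=S P3=S  mem[L1]=34
10. P1: load  L0  bus=[BusRd]  L0: P0=I P1=S P2=S P3=I  mem[L0]=40
11. P2: store L0 := 13  bus=[BusUpgr]  L0: P0=I P1=I P2=M P3=I  mem[L0]=40
12. P2: store L0 := 87  bus=[-]  L0: P0=I P1=I P2=M P3=I  mem[L0]=40
13. P1: store L1 := 34  bus=[BusRdX]  L1: P0=I P1=M P2=I P3=I  mem[L1]=34
14. P2: store L1 := 38  bus=[BusRdX,Flush]  L1: P0=I P1=I P2=M P3=I  mem[L1]=34
15. P1: load  L0  bus=[BusRd,Flush]  L0: P0=I P1=S P2=S P3=I  mem[L0]=87
16. P3: store L3 := 8  bus=[-]  L3: P0=I P1=I P2=I P3=M  mem[L3]=50
17. P1: store L2 := 27  bus=[BusRdX]  L2: P0=I P1=M P2=I P3=I  mem[L2]=20
18. P3: load  L3  bus=[-]  L3: P0=I P1=I P2=I P3=M  mem[L3]=50
19. P0: load  L0  bus=[BusRd]  L0: P0=S P1=S P2=S P3=I  mem[L0]=87
20. P2: load  L3  bus=[BusRd,Flush]  L3: P0=I P1=I P2=S P3=S  mem[L3]=8
21. P1: store L2 := 46  bus=[-]  L2: P0=I P1=M P2=I P3=I  mem[L2]=20
22. P0: store L3 := 77  bus=[BusRdX]  L3: P0=M P1=I P2=I P3=I  mem[L3]=8
23. P3: load  L2  bus=[BusRd,Flush]  L2: P0=I P1=S P2=I P3=S  mem[L2]=46
24. P2: load  L2  bus=[BusRd]  L2: P0=I P1=S P2=S P3=S  mem[L2]=46
25. P3: load  L1  bus=[BusRd,Flush]  L1: P0=I P1=I P2=S P3=S  mem[L1]=38
26. P3: store L3 := 75  bus=[BusRdX,Flush]  L3: P0=I P1=I P2=I P3=M  mem[L3]=77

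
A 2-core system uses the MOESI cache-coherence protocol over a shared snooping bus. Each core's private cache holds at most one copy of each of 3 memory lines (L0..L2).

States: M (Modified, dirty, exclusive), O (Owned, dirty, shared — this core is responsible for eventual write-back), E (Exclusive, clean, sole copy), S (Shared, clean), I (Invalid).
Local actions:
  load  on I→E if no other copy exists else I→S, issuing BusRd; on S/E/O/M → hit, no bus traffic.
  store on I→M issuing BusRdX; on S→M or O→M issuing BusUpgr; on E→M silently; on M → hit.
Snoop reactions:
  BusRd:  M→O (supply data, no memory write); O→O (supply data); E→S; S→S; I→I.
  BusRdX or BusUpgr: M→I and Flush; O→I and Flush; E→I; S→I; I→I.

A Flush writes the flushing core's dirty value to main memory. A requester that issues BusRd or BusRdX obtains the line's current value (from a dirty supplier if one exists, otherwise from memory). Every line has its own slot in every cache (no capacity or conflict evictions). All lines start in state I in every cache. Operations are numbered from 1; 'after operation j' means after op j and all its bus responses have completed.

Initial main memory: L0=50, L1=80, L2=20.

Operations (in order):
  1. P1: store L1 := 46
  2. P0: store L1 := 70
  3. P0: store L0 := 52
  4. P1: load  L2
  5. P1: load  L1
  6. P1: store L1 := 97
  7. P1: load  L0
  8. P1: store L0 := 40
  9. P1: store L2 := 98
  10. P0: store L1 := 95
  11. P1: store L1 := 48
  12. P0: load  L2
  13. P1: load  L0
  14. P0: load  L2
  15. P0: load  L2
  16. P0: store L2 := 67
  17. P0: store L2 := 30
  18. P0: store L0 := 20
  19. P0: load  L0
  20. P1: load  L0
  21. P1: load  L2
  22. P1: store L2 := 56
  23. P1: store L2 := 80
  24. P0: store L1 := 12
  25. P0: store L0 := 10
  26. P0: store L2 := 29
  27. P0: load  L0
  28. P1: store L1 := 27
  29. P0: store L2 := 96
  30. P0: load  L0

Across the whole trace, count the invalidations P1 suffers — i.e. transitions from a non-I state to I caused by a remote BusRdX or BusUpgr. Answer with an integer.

invalidations = 7

1. P1: store L1 := 46  bus=[BusRdX]  L1: P0=I P1=M  mem[L1]=80
2. P0: store L1 := 70  bus=[BusRdX,Flush]  L1: P0=M P1=I  mem[L1]=46
3. P0: store L0 := 52  bus=[BusRdX]  L0: P0=M P1=I  mem[L0]=50
4. P1: load  L2  bus=[BusRd]  L2: P0=I P1=E  mem[L2]=20
5. P1: load  L1  bus=[BusRd]  L1: P0=O P1=S  mem[L1]=46
6. P1: store L1 := 97  bus=[BusUpgr,Flush]  L1: P0=I P1=M  mem[L1]=70
7. P1: load  L0  bus=[BusRd]  L0: P0=O P1=S  mem[L0]=50
8. P1: store L0 := 40  bus=[BusUpgr,Flush]  L0: P0=I P1=M  mem[L0]=52
9. P1: store L2 := 98  bus=[-]  L2: P0=I P1=M  mem[L2]=20
10. P0: store L1 := 95  bus=[BusRdX,Flush]  L1: P0=M P1=I  mem[L1]=97
11. P1: store L1 := 48  bus=[BusRdX,Flush]  L1: P0=I P1=M  mem[L1]=95
12. P0: load  L2  bus=[BusRd]  L2: P0=S P1=O  mem[L2]=20
13. P1: load  L0  bus=[-]  L0: P0=I P1=M  mem[L0]=52
14. P0: load  L2  bus=[-]  L2: P0=S P1=O  mem[L2]=20
15. P0: load  L2  bus=[-]  L2: P0=S P1=O  mem[L2]=20
16. P0: store L2 := 67  bus=[BusUpgr,Flush]  L2: P0=M P1=I  mem[L2]=98
17. P0: store L2 := 30  bus=[-]  L2: P0=M P1=I  mem[L2]=98
18. P0: store L0 := 20  bus=[BusRdX,Flush]  L0: P0=M P1=I  mem[L0]=40
19. P0: load  L0  bus=[-]  L0: P0=M P1=I  mem[L0]=40
20. P1: load  L0  bus=[BusRd]  L0: P0=O P1=S  mem[L0]=40
21. P1: load  L2  bus=[BusRd]  L2: P0=O P1=S  mem[L2]=98
22. P1: store L2 := 56  bus=[BusUpgr,Flush]  L2: P0=I P1=M  mem[L2]=30
23. P1: store L2 := 80  bus=[-]  L2: P0=I P1=M  mem[L2]=30
24. P0: store L1 := 12  bus=[BusRdX,Flush]  L1: P0=M P1=I  mem[L1]=48
25. P0: store L0 := 10  bus=[BusUpgr]  L0: P0=M P1=I  mem[L0]=40
26. P0: store L2 := 29  bus=[BusRdX,Flush]  L2: P0=M P1=I  mem[L2]=80
27. P0: load  L0  bus=[-]  L0: P0=M P1=I  mem[L0]=40
28. P1: store L1 := 27  bus=[BusRdX,Flush]  L1: P0=I P1=M  mem[L1]=12
29. P0: store L2 := 96  bus=[-]  L2: P0=M P1=I  mem[L2]=80
30. P0: load  L0  bus=[-]  L0: P0=M P1=I  mem[L0]=40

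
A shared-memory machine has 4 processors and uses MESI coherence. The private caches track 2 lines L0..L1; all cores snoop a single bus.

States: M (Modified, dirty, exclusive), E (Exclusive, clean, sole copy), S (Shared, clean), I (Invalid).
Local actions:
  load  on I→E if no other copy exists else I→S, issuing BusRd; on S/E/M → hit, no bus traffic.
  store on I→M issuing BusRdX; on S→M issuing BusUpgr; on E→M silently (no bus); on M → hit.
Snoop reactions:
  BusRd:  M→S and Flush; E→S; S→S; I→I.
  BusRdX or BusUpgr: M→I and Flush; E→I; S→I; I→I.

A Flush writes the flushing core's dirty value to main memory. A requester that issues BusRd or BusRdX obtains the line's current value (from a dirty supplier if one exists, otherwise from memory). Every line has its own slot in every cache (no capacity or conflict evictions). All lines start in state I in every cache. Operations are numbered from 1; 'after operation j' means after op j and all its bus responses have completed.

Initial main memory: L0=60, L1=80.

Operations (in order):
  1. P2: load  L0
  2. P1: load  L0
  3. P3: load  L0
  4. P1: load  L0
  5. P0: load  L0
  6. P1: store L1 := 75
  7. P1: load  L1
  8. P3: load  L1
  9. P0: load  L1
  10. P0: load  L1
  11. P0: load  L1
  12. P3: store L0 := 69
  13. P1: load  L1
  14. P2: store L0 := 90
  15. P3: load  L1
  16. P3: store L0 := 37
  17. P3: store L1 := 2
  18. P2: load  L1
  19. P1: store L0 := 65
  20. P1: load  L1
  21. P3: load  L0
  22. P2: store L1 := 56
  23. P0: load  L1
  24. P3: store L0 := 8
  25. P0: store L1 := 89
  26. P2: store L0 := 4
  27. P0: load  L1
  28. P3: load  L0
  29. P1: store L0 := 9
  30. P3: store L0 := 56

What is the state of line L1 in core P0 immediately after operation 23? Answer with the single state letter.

  op1 P2: load  L0 → I/I/E/I on L0; bus BusRd; mem=60
  op2 P1: load  L0 → I/S/S/I on L0; bus BusRd; mem=60
  op3 P3: load  L0 → I/S/S/S on L0; bus BusRd; mem=60
  op4 P1: load  L0 → I/S/S/S on L0; bus (none); mem=60
  op5 P0: load  L0 → S/S/S/S on L0; bus BusRd; mem=60
  op6 P1: store L1 := 75 → I/M/I/I on L1; bus BusRdX; mem=80
  op7 P1: load  L1 → I/M/I/I on L1; bus (none); mem=80
  op8 P3: load  L1 → I/S/I/S on L1; bus BusRd Flush; mem=75
  op9 P0: load  L1 → S/S/I/S on L1; bus BusRd; mem=75
  op10 P0: load  L1 → S/S/I/S on L1; bus (none); mem=75
  op11 P0: load  L1 → S/S/I/S on L1; bus (none); mem=75
  op12 P3: store L0 := 69 → I/I/I/M on L0; bus BusUpgr; mem=60
  op13 P1: load  L1 → S/S/I/S on L1; bus (none); mem=75
  op14 P2: store L0 := 90 → I/I/M/I on L0; bus BusRdX Flush; mem=69
  op15 P3: load  L1 → S/S/I/S on L1; bus (none); mem=75
  op16 P3: store L0 := 37 → I/I/I/M on L0; bus BusRdX Flush; mem=90
  op17 P3: store L1 := 2 → I/I/I/M on L1; bus BusUpgr; mem=75
  op18 P2: load  L1 → I/I/S/S on L1; bus BusRd Flush; mem=2
  op19 P1: store L0 := 65 → I/M/I/I on L0; bus BusRdX Flush; mem=37
  op20 P1: load  L1 → I/S/S/S on L1; bus BusRd; mem=2
  op21 P3: load  L0 → I/S/I/S on L0; bus BusRd Flush; mem=65
  op22 P2: store L1 := 56 → I/I/M/I on L1; bus BusUpgr; mem=2
  op23 P0: load  L1 → S/I/S/I on L1; bus BusRd Flush; mem=56
  op24 P3: store L0 := 8 → I/I/I/M on L0; bus BusUpgr; mem=65
  op25 P0: store L1 := 89 → M/I/I/I on L1; bus BusUpgr; mem=56
  op26 P2: store L0 := 4 → I/I/M/I on L0; bus BusRdX Flush; mem=8
  op27 P0: load  L1 → M/I/I/I on L1; bus (none); mem=56
  op28 P3: load  L0 → I/I/S/S on L0; bus BusRd Flush; mem=4
  op29 P1: store L0 := 9 → I/M/I/I on L0; bus BusRdX; mem=4
  op30 P3: store L0 := 56 → I/I/I/M on L0; bus BusRdX Flush; mem=9

state = S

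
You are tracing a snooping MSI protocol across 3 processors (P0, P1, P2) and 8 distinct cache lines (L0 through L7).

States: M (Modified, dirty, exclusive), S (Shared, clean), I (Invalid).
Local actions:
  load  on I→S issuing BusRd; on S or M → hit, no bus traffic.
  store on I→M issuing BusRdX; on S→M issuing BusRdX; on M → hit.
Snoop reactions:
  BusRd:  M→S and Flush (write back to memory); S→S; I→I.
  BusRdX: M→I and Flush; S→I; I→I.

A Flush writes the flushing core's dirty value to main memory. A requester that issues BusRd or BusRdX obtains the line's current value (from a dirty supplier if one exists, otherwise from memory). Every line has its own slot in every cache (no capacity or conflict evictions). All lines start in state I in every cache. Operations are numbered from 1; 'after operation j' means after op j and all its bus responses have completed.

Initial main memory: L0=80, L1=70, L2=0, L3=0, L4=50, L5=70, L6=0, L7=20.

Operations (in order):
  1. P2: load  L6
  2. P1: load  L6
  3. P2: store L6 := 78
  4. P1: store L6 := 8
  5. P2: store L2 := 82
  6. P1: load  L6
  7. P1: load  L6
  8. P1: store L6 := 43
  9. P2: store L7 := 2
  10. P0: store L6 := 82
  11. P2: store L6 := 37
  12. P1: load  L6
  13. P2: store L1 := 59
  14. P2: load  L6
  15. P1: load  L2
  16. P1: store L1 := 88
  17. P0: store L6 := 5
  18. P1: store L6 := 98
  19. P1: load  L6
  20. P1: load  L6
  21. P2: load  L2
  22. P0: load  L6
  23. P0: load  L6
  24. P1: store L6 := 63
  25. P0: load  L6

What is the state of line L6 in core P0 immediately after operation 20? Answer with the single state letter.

state = I

  op1 P2: load  L6 → I/I/S on L6; bus BusRd; mem=0
  op2 P1: load  L6 → I/S/S on L6; bus BusRd; mem=0
  op3 P2: store L6 := 78 → I/I/M on L6; bus BusRdX; mem=0
  op4 P1: store L6 := 8 → I/M/I on L6; bus BusRdX Flush; mem=78
  op5 P2: store L2 := 82 → I/I/M on L2; bus BusRdX; mem=0
  op6 P1: load  L6 → I/M/I on L6; bus (none); mem=78
  op7 P1: load  L6 → I/M/I on L6; bus (none); mem=78
  op8 P1: store L6 := 43 → I/M/I on L6; bus (none); mem=78
  op9 P2: store L7 := 2 → I/I/M on L7; bus BusRdX; mem=20
  op10 P0: store L6 := 82 → M/I/I on L6; bus BusRdX Flush; mem=43
  op11 P2: store L6 := 37 → I/I/M on L6; bus BusRdX Flush; mem=82
  op12 P1: load  L6 → I/S/S on L6; bus BusRd Flush; mem=37
  op13 P2: store L1 := 59 → I/I/M on L1; bus BusRdX; mem=70
  op14 P2: load  L6 → I/S/S on L6; bus (none); mem=37
  op15 P1: load  L2 → I/S/S on L2; bus BusRd Flush; mem=82
  op16 P1: store L1 := 88 → I/M/I on L1; bus BusRdX Flush; mem=59
  op17 P0: store L6 := 5 → M/I/I on L6; bus BusRdX; mem=37
  op18 P1: store L6 := 98 → I/M/I on L6; bus BusRdX Flush; mem=5
  op19 P1: load  L6 → I/M/I on L6; bus (none); mem=5
  op20 P1: load  L6 → I/M/I on L6; bus (none); mem=5
  op21 P2: load  L2 → I/S/S on L2; bus (none); mem=82
  op22 P0: load  L6 → S/S/I on L6; bus BusRd Flush; mem=98
  op23 P0: load  L6 → S/S/I on L6; bus (none); mem=98
  op24 P1: store L6 := 63 → I/M/I on L6; bus BusRdX; mem=98
  op25 P0: load  L6 → S/S/I on L6; bus BusRd Flush; mem=63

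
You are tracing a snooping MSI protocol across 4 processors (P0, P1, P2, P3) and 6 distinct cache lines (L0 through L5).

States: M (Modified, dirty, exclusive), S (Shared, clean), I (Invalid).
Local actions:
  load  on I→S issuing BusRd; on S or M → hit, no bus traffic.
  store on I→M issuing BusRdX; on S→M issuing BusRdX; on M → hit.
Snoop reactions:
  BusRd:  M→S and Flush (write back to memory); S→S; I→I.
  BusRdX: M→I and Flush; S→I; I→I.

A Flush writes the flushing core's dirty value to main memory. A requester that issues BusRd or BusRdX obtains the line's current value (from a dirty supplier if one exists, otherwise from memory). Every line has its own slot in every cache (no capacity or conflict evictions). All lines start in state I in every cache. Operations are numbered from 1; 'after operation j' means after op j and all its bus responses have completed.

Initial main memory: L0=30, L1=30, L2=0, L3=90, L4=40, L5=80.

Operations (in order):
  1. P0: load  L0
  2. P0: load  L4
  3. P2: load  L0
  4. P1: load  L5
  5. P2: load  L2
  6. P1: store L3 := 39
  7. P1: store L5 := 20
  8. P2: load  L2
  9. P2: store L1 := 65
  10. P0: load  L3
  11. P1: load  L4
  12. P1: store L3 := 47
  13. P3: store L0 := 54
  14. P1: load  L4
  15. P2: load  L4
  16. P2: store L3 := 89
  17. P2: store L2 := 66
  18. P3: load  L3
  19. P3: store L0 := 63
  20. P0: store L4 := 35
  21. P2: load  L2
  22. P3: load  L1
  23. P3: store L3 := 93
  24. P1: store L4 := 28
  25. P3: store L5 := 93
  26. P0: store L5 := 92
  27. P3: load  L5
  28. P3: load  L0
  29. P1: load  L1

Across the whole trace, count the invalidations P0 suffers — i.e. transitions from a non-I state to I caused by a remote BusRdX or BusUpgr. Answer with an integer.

step 1: P0: load  L0  ⟶  SIII  (L0)  txn=BusRd  M[L0]=30
step 2: P0: load  L4  ⟶  SIII  (L4)  txn=BusRd  M[L4]=40
step 3: P2: load  L0  ⟶  SISI  (L0)  txn=BusRd  M[L0]=30
step 4: P1: load  L5  ⟶  ISII  (L5)  txn=BusRd  M[L5]=80
step 5: P2: load  L2  ⟶  IISI  (L2)  txn=BusRd  M[L2]=0
step 6: P1: store L3 := 39  ⟶  IMII  (L3)  txn=BusRdX  M[L3]=90
step 7: P1: store L5 := 20  ⟶  IMII  (L5)  txn=BusRdX  M[L5]=80
step 8: P2: load  L2  ⟶  IISI  (L2)  txn=∅  M[L2]=0
step 9: P2: store L1 := 65  ⟶  IIMI  (L1)  txn=BusRdX  M[L1]=30
step 10: P0: load  L3  ⟶  SSII  (L3)  txn=BusRd+Flush  M[L3]=39
step 11: P1: load  L4  ⟶  SSII  (L4)  txn=BusRd  M[L4]=40
step 12: P1: store L3 := 47  ⟶  IMII  (L3)  txn=BusRdX  M[L3]=39
step 13: P3: store L0 := 54  ⟶  IIIM  (L0)  txn=BusRdX  M[L0]=30
step 14: P1: load  L4  ⟶  SSII  (L4)  txn=∅  M[L4]=40
step 15: P2: load  L4  ⟶  SSSI  (L4)  txn=BusRd  M[L4]=40
step 16: P2: store L3 := 89  ⟶  IIMI  (L3)  txn=BusRdX+Flush  M[L3]=47
step 17: P2: store L2 := 66  ⟶  IIMI  (L2)  txn=BusRdX  M[L2]=0
step 18: P3: load  L3  ⟶  IISS  (L3)  txn=BusRd+Flush  M[L3]=89
step 19: P3: store L0 := 63  ⟶  IIIM  (L0)  txn=∅  M[L0]=30
step 20: P0: store L4 := 35  ⟶  MIII  (L4)  txn=BusRdX  M[L4]=40
step 21: P2: load  L2  ⟶  IIMI  (L2)  txn=∅  M[L2]=0
step 22: P3: load  L1  ⟶  IISS  (L1)  txn=BusRd+Flush  M[L1]=65
step 23: P3: store L3 := 93  ⟶  IIIM  (L3)  txn=BusRdX  M[L3]=89
step 24: P1: store L4 := 28  ⟶  IMII  (L4)  txn=BusRdX+Flush  M[L4]=35
step 25: P3: store L5 := 93  ⟶  IIIM  (L5)  txn=BusRdX+Flush  M[L5]=20
step 26: P0: store L5 := 92  ⟶  MIII  (L5)  txn=BusRdX+Flush  M[L5]=93
step 27: P3: load  L5  ⟶  SIIS  (L5)  txn=BusRd+Flush  M[L5]=92
step 28: P3: load  L0  ⟶  IIIM  (L0)  txn=∅  M[L0]=30
step 29: P1: load  L1  ⟶  ISSS  (L1)  txn=BusRd  M[L1]=65

invalidations = 3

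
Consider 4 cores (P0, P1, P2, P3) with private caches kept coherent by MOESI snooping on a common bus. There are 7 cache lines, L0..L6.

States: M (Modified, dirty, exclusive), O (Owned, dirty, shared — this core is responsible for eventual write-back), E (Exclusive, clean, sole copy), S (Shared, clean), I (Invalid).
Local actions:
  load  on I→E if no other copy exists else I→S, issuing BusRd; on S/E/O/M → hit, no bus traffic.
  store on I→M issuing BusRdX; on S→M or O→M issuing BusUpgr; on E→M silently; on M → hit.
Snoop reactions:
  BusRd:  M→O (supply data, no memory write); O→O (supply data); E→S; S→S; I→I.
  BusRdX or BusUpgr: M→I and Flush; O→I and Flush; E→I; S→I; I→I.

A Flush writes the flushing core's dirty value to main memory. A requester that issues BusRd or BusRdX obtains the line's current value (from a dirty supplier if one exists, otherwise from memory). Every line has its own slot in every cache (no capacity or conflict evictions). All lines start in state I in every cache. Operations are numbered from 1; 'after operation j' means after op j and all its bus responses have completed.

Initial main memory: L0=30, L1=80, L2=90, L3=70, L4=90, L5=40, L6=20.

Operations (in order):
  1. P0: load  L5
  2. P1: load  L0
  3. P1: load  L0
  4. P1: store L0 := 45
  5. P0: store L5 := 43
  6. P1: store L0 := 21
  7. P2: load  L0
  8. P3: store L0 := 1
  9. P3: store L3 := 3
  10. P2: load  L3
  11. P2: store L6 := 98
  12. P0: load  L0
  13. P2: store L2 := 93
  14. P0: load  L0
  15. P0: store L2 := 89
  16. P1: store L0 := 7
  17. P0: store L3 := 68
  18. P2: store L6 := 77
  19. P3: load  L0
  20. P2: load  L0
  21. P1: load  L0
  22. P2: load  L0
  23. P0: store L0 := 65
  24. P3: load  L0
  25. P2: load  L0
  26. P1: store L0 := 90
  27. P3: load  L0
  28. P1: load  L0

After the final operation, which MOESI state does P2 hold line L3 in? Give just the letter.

[1] P0: load  L5 | P0:E(40), P1:I, P2:I, P3:I | bus: BusRd
[2] P1: load  L0 | P0:I, P1:E(30), P2:I, P3:I | bus: BusRd
[3] P1: load  L0 | P0:I, P1:E(30), P2:I, P3:I | bus: none
[4] P1: store L0 := 45 | P0:I, P1:M(45), P2:I, P3:I | bus: none
[5] P0: store L5 := 43 | P0:M(43), P1:I, P2:I, P3:I | bus: none
[6] P1: store L0 := 21 | P0:I, P1:M(21), P2:I, P3:I | bus: none
[7] P2: load  L0 | P0:I, P1:O(21), P2:S(21), P3:I | bus: BusRd
[8] P3: store L0 := 1 | P0:I, P1:I, P2:I, P3:M(1) | bus: BusRdX,Flush
[9] P3: store L3 := 3 | P0:I, P1:I, P2:I, P3:M(3) | bus: BusRdX
[10] P2: load  L3 | P0:I, P1:I, P2:S(3), P3:O(3) | bus: BusRd
[11] P2: store L6 := 98 | P0:I, P1:I, P2:M(98), P3:I | bus: BusRdX
[12] P0: load  L0 | P0:S(1), P1:I, P2:I, P3:O(1) | bus: BusRd
[13] P2: store L2 := 93 | P0:I, P1:I, P2:M(93), P3:I | bus: BusRdX
[14] P0: load  L0 | P0:S(1), P1:I, P2:I, P3:O(1) | bus: none
[15] P0: store L2 := 89 | P0:M(89), P1:I, P2:I, P3:I | bus: BusRdX,Flush
[16] P1: store L0 := 7 | P0:I, P1:M(7), P2:I, P3:I | bus: BusRdX,Flush
[17] P0: store L3 := 68 | P0:M(68), P1:I, P2:I, P3:I | bus: BusRdX,Flush
[18] P2: store L6 := 77 | P0:I, P1:I, P2:M(77), P3:I | bus: none
[19] P3: load  L0 | P0:I, P1:O(7), P2:I, P3:S(7) | bus: BusRd
[20] P2: load  L0 | P0:I, P1:O(7), P2:S(7), P3:S(7) | bus: BusRd
[21] P1: load  L0 | P0:I, P1:O(7), P2:S(7), P3:S(7) | bus: none
[22] P2: load  L0 | P0:I, P1:O(7), P2:S(7), P3:S(7) | bus: none
[23] P0: store L0 := 65 | P0:M(65), P1:I, P2:I, P3:I | bus: BusRdX,Flush
[24] P3: load  L0 | P0:O(65), P1:I, P2:I, P3:S(65) | bus: BusRd
[25] P2: load  L0 | P0:O(65), P1:I, P2:S(65), P3:S(65) | bus: BusRd
[26] P1: store L0 := 90 | P0:I, P1:M(90), P2:I, P3:I | bus: BusRdX,Flush
[27] P3: load  L0 | P0:I, P1:O(90), P2:I, P3:S(90) | bus: BusRd
[28] P1: load  L0 | P0:I, P1:O(90), P2:I, P3:S(90) | bus: none

state = I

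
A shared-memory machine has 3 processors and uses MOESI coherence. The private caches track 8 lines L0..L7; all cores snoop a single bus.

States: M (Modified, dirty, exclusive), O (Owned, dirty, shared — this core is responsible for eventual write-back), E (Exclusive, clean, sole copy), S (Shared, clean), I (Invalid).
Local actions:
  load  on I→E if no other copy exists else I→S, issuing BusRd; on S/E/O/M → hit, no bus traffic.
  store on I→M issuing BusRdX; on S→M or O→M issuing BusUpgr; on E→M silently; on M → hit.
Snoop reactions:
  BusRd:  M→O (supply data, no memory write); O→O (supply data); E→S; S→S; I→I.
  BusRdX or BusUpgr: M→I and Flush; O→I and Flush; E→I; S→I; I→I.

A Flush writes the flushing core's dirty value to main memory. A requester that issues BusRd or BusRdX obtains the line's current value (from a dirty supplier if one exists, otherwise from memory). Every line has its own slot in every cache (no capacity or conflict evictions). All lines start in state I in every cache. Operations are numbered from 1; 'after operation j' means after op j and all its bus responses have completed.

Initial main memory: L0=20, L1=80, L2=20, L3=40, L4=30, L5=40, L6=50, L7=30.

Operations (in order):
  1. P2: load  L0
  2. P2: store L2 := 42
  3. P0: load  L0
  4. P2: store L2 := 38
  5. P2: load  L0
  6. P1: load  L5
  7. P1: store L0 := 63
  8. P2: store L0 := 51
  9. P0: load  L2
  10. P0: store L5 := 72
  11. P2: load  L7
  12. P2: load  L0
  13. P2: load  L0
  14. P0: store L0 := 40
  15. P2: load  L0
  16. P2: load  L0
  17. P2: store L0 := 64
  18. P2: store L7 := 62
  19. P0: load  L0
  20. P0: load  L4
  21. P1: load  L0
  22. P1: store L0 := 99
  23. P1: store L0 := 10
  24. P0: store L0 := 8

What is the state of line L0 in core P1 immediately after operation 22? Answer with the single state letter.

state = M

1. P2: load  L0  bus=[BusRd]  L0: P0=I P1=I P2=E  mem[L0]=20
2. P2: store L2 := 42  bus=[BusRdX]  L2: P0=I P1=I P2=M  mem[L2]=20
3. P0: load  L0  bus=[BusRd]  L0: P0=S P1=I P2=S  mem[L0]=20
4. P2: store L2 := 38  bus=[-]  L2: P0=I P1=I P2=M  mem[L2]=20
5. P2: load  L0  bus=[-]  L0: P0=S P1=I P2=S  mem[L0]=20
6. P1: load  L5  bus=[BusRd]  L5: P0=I P1=E P2=I  mem[L5]=40
7. P1: store L0 := 63  bus=[BusRdX]  L0: P0=I P1=M P2=I  mem[L0]=20
8. P2: store L0 := 51  bus=[BusRdX,Flush]  L0: P0=I P1=I P2=M  mem[L0]=63
9. P0: load  L2  bus=[BusRd]  L2: P0=S P1=I P2=O  mem[L2]=20
10. P0: store L5 := 72  bus=[BusRdX]  L5: P0=M P1=I P2=I  mem[L5]=40
11. P2: load  L7  bus=[BusRd]  L7: P0=I P1=I P2=E  mem[L7]=30
12. P2: load  L0  bus=[-]  L0: P0=I P1=I P2=M  mem[L0]=63
13. P2: load  L0  bus=[-]  L0: P0=I P1=I P2=M  mem[L0]=63
14. P0: store L0 := 40  bus=[BusRdX,Flush]  L0: P0=M P1=I P2=I  mem[L0]=51
15. P2: load  L0  bus=[BusRd]  L0: P0=O P1=I P2=S  mem[L0]=51
16. P2: load  L0  bus=[-]  L0: P0=O P1=I P2=S  mem[L0]=51
17. P2: store L0 := 64  bus=[BusUpgr,Flush]  L0: P0=I P1=I P2=M  mem[L0]=40
18. P2: store L7 := 62  bus=[-]  L7: P0=I P1=I P2=M  mem[L7]=30
19. P0: load  L0  bus=[BusRd]  L0: P0=S P1=I P2=O  mem[L0]=40
20. P0: load  L4  bus=[BusRd]  L4: P0=E P1=I P2=I  mem[L4]=30
21. P1: load  L0  bus=[BusRd]  L0: P0=S P1=S P2=O  mem[L0]=40
22. P1: store L0 := 99  bus=[BusUpgr,Flush]  L0: P0=I P1=M P2=I  mem[L0]=64
23. P1: store L0 := 10  bus=[-]  L0: P0=I P1=M P2=I  mem[L0]=64
24. P0: store L0 := 8  bus=[BusRdX,Flush]  L0: P0=M P1=I P2=I  mem[L0]=10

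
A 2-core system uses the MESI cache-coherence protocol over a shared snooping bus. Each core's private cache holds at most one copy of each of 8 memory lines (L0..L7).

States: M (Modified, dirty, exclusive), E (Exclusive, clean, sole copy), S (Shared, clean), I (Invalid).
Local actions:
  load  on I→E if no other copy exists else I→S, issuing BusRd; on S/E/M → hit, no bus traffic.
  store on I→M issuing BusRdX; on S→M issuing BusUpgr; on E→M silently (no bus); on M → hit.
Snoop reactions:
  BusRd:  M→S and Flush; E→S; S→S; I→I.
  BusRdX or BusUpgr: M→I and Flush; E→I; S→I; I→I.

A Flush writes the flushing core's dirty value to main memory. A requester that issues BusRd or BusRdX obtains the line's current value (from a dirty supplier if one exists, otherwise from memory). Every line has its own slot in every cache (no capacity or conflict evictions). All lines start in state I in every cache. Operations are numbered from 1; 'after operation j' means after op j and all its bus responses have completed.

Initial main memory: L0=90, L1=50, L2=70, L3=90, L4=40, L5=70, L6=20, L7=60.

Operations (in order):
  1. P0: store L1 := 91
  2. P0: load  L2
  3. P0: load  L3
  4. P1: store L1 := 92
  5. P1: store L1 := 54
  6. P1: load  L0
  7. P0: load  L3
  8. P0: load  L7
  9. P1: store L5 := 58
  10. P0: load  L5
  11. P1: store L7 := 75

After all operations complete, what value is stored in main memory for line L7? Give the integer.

memory[L7] = 60

1. P0: store L1 := 91  bus=[BusRdX]  L1: P0=M P1=I  mem[L1]=50
2. P0: load  L2  bus=[BusRd]  L2: P0=E P1=I  mem[L2]=70
3. P0: load  L3  bus=[BusRd]  L3: P0=E P1=I  mem[L3]=90
4. P1: store L1 := 92  bus=[BusRdX,Flush]  L1: P0=I P1=M  mem[L1]=91
5. P1: store L1 := 54  bus=[-]  L1: P0=I P1=M  mem[L1]=91
6. P1: load  L0  bus=[BusRd]  L0: P0=I P1=E  mem[L0]=90
7. P0: load  L3  bus=[-]  L3: P0=E P1=I  mem[L3]=90
8. P0: load  L7  bus=[BusRd]  L7: P0=E P1=I  mem[L7]=60
9. P1: store L5 := 58  bus=[BusRdX]  L5: P0=I P1=M  mem[L5]=70
10. P0: load  L5  bus=[BusRd,Flush]  L5: P0=S P1=S  mem[L5]=58
11. P1: store L7 := 75  bus=[BusRdX]  L7: P0=I P1=M  mem[L7]=60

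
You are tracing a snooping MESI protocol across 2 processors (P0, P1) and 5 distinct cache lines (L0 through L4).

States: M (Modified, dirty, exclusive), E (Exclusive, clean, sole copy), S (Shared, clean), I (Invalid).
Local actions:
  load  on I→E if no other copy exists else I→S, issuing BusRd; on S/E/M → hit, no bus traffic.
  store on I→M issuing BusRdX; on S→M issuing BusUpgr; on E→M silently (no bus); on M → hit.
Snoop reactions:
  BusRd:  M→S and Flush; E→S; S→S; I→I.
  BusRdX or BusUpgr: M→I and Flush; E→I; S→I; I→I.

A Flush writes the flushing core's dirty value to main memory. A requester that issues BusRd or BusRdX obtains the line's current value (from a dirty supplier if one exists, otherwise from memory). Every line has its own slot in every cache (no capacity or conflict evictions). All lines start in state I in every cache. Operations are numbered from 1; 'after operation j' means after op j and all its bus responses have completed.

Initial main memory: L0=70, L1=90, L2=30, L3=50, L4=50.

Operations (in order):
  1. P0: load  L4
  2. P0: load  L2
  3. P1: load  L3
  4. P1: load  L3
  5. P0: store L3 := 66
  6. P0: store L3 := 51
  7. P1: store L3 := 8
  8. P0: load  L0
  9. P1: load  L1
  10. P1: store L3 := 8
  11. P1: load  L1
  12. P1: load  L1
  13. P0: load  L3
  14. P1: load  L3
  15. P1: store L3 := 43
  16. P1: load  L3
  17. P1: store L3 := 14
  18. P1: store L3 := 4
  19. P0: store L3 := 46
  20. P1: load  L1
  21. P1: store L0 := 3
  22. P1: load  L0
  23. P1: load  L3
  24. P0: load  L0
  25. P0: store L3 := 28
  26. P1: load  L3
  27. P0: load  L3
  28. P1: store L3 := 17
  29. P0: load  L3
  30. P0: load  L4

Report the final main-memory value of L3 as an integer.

1. P0: load  L4  bus=[BusRd]  L4: P0=E P1=I  mem[L4]=50
2. P0: load  L2  bus=[BusRd]  L2: P0=E P1=I  mem[L2]=30
3. P1: load  L3  bus=[BusRd]  L3: P0=I P1=E  mem[L3]=50
4. P1: load  L3  bus=[-]  L3: P0=I P1=E  mem[L3]=50
5. P0: store L3 := 66  bus=[BusRdX]  L3: P0=M P1=I  mem[L3]=50
6. P0: store L3 := 51  bus=[-]  L3: P0=M P1=I  mem[L3]=50
7. P1: store L3 := 8  bus=[BusRdX,Flush]  L3: P0=I P1=M  mem[L3]=51
8. P0: load  L0  bus=[BusRd]  L0: P0=E P1=I  mem[L0]=70
9. P1: load  L1  bus=[BusRd]  L1: P0=I P1=E  mem[L1]=90
10. P1: store L3 := 8  bus=[-]  L3: P0=I P1=M  mem[L3]=51
11. P1: load  L1  bus=[-]  L1: P0=I P1=E  mem[L1]=90
12. P1: load  L1  bus=[-]  L1: P0=I P1=E  mem[L1]=90
13. P0: load  L3  bus=[BusRd,Flush]  L3: P0=S P1=S  mem[L3]=8
14. P1: load  L3  bus=[-]  L3: P0=S P1=S  mem[L3]=8
15. P1: store L3 := 43  bus=[BusUpgr]  L3: P0=I P1=M  mem[L3]=8
16. P1: load  L3  bus=[-]  L3: P0=I P1=M  mem[L3]=8
17. P1: store L3 := 14  bus=[-]  L3: P0=I P1=M  mem[L3]=8
18. P1: store L3 := 4  bus=[-]  L3: P0=I P1=M  mem[L3]=8
19. P0: store L3 := 46  bus=[BusRdX,Flush]  L3: P0=M P1=I  mem[L3]=4
20. P1: load  L1  bus=[-]  L1: P0=I P1=E  mem[L1]=90
21. P1: store L0 := 3  bus=[BusRdX]  L0: P0=I P1=M  mem[L0]=70
22. P1: load  L0  bus=[-]  L0: P0=I P1=M  mem[L0]=70
23. P1: load  L3  bus=[BusRd,Flush]  L3: P0=S P1=S  mem[L3]=46
24. P0: load  L0  bus=[BusRd,Flush]  L0: P0=S P1=S  mem[L0]=3
25. P0: store L3 := 28  bus=[BusUpgr]  L3: P0=M P1=I  mem[L3]=46
26. P1: load  L3  bus=[BusRd,Flush]  L3: P0=S P1=S  mem[L3]=28
27. P0: load  L3  bus=[-]  L3: P0=S P1=S  mem[L3]=28
28. P1: store L3 := 17  bus=[BusUpgr]  L3: P0=I P1=M  mem[L3]=28
29. P0: load  L3  bus=[BusRd,Flush]  L3: P0=S P1=S  mem[L3]=17
30. P0: load  L4  bus=[-]  L4: P0=E P1=I  mem[L4]=50

memory[L3] = 17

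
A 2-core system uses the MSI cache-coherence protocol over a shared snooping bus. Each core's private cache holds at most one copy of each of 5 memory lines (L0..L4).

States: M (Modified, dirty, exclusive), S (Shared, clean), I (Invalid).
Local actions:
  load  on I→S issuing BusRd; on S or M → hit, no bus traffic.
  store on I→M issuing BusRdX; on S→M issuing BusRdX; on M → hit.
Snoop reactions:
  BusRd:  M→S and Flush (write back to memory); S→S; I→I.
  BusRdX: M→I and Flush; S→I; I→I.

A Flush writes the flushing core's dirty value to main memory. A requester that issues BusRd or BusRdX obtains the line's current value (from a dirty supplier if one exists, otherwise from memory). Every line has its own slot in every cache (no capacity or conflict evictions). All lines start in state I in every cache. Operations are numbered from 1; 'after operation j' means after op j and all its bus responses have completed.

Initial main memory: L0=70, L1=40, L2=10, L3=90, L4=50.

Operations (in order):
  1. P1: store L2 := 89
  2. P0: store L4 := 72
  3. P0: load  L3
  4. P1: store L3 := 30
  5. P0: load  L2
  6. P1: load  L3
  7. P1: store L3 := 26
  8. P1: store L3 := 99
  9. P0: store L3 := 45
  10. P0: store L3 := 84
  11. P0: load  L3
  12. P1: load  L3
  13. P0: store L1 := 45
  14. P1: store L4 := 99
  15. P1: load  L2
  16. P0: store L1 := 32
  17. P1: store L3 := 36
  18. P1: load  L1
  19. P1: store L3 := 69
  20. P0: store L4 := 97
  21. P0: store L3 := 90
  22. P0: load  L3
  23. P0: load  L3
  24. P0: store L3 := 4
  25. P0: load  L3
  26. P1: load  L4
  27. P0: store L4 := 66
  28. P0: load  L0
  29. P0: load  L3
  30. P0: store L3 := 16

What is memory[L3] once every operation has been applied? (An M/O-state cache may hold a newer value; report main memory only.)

memory[L3] = 69

  op1 P1: store L2 := 89 → I/M on L2; bus BusRdX; mem=10
  op2 P0: store L4 := 72 → M/I on L4; bus BusRdX; mem=50
  op3 P0: load  L3 → S/I on L3; bus BusRd; mem=90
  op4 P1: store L3 := 30 → I/M on L3; bus BusRdX; mem=90
  op5 P0: load  L2 → S/S on L2; bus BusRd Flush; mem=89
  op6 P1: load  L3 → I/M on L3; bus (none); mem=90
  op7 P1: store L3 := 26 → I/M on L3; bus (none); mem=90
  op8 P1: store L3 := 99 → I/M on L3; bus (none); mem=90
  op9 P0: store L3 := 45 → M/I on L3; bus BusRdX Flush; mem=99
  op10 P0: store L3 := 84 → M/I on L3; bus (none); mem=99
  op11 P0: load  L3 → M/I on L3; bus (none); mem=99
  op12 P1: load  L3 → S/S on L3; bus BusRd Flush; mem=84
  op13 P0: store L1 := 45 → M/I on L1; bus BusRdX; mem=40
  op14 P1: store L4 := 99 → I/M on L4; bus BusRdX Flush; mem=72
  op15 P1: load  L2 → S/S on L2; bus (none); mem=89
  op16 P0: store L1 := 32 → M/I on L1; bus (none); mem=40
  op17 P1: store L3 := 36 → I/M on L3; bus BusRdX; mem=84
  op18 P1: load  L1 → S/S on L1; bus BusRd Flush; mem=32
  op19 P1: store L3 := 69 → I/M on L3; bus (none); mem=84
  op20 P0: store L4 := 97 → M/I on L4; bus BusRdX Flush; mem=99
  op21 P0: store L3 := 90 → M/I on L3; bus BusRdX Flush; mem=69
  op22 P0: load  L3 → M/I on L3; bus (none); mem=69
  op23 P0: load  L3 → M/I on L3; bus (none); mem=69
  op24 P0: store L3 := 4 → M/I on L3; bus (none); mem=69
  op25 P0: load  L3 → M/I on L3; bus (none); mem=69
  op26 P1: load  L4 → S/S on L4; bus BusRd Flush; mem=97
  op27 P0: store L4 := 66 → M/I on L4; bus BusRdX; mem=97
  op28 P0: load  L0 → S/I on L0; bus BusRd; mem=70
  op29 P0: load  L3 → M/I on L3; bus (none); mem=69
  op30 P0: store L3 := 16 → M/I on L3; bus (none); mem=69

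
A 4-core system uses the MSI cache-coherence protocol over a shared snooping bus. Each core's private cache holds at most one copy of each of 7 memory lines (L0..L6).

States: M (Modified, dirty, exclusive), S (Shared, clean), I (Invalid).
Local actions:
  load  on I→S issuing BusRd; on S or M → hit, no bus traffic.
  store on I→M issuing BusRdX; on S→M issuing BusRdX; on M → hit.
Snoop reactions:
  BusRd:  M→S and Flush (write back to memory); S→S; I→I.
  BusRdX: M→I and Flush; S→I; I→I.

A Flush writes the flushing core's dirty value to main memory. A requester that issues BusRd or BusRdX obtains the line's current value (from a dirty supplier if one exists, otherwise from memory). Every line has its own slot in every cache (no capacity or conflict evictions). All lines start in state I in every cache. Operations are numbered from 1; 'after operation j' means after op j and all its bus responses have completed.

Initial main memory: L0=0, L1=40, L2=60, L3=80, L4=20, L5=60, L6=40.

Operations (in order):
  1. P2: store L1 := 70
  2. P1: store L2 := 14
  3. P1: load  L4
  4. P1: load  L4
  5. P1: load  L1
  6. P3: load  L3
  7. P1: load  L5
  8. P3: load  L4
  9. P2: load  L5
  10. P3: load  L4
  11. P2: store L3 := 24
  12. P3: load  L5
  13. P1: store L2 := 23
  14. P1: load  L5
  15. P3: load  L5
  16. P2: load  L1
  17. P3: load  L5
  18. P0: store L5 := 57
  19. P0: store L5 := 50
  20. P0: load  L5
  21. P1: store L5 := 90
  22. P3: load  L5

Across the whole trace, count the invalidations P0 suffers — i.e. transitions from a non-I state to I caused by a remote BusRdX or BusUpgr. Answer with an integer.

1. P2: store L1 := 70  bus=[BusRdX]  L1: P0=I P1=I P2=M P3=I  mem[L1]=40
2. P1: store L2 := 14  bus=[BusRdX]  L2: P0=I P1=M P2=I P3=I  mem[L2]=60
3. P1: load  L4  bus=[BusRd]  L4: P0=I P1=S P2=I P3=I  mem[L4]=20
4. P1: load  L4  bus=[-]  L4: P0=I P1=S P2=I P3=I  mem[L4]=20
5. P1: load  L1  bus=[BusRd,Flush]  L1: P0=I P1=S P2=S P3=I  mem[L1]=70
6. P3: load  L3  bus=[BusRd]  L3: P0=I P1=I P2=I P3=S  mem[L3]=80
7. P1: load  L5  bus=[BusRd]  L5: P0=I P1=S P2=I P3=I  mem[L5]=60
8. P3: load  L4  bus=[BusRd]  L4: P0=I P1=S P2=I P3=S  mem[L4]=20
9. P2: load  L5  bus=[BusRd]  L5: P0=I P1=S P2=S P3=I  mem[L5]=60
10. P3: load  L4  bus=[-]  L4: P0=I P1=S P2=I P3=S  mem[L4]=20
11. P2: store L3 := 24  bus=[BusRdX]  L3: P0=I P1=I P2=M P3=I  mem[L3]=80
12. P3: load  L5  bus=[BusRd]  L5: P0=I P1=S P2=S P3=S  mem[L5]=60
13. P1: store L2 := 23  bus=[-]  L2: P0=I P1=M P2=I P3=I  mem[L2]=60
14. P1: load  L5  bus=[-]  L5: P0=I P1=S P2=S P3=S  mem[L5]=60
15. P3: load  L5  bus=[-]  L5: P0=I P1=S P2=S P3=S  mem[L5]=60
16. P2: load  L1  bus=[-]  L1: P0=I P1=S P2=S P3=I  mem[L1]=70
17. P3: load  L5  bus=[-]  L5: P0=I P1=S P2=S P3=S  mem[L5]=60
18. P0: store L5 := 57  bus=[BusRdX]  L5: P0=M P1=I P2=I P3=I  mem[L5]=60
19. P0: store L5 := 50  bus=[-]  L5: P0=M P1=I P2=I P3=I  mem[L5]=60
20. P0: load  L5  bus=[-]  L5: P0=M P1=I P2=I P3=I  mem[L5]=60
21. P1: store L5 := 90  bus=[BusRdX,Flush]  L5: P0=I P1=M P2=I P3=I  mem[L5]=50
22. P3: load  L5  bus=[BusRd,Flush]  L5: P0=I P1=S P2=I P3=S  mem[L5]=90

invalidations = 1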